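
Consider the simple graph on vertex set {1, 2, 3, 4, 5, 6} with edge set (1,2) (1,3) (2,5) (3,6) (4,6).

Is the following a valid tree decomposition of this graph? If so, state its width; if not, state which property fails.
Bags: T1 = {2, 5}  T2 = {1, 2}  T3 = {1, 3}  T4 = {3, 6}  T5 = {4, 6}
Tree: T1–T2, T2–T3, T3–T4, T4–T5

Vertex coverage: the bags together contain {1, 2, 3, 4, 5, 6}, the full vertex set. Edge coverage: each edge of G has both endpoints in at least one bag. Running intersection: for every vertex, the bags containing it form a connected subtree. All three properties hold, so this is a valid tree decomposition of width max|bag| − 1 = 1, and hence tw(G) ≤ 1.

Yes; width 1.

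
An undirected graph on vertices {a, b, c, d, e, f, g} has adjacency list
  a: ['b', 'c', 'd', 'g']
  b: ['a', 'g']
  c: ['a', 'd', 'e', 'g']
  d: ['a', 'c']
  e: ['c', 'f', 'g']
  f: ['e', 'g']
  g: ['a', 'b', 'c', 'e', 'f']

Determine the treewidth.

2

A width-2 tree decomposition is:
Bags: B1 = {a, c, g}  B2 = {a, b, g}  B3 = {c, e, g}  B4 = {a, c, d}  B5 = {e, f, g}
Tree: B1–B2, B1–B3, B1–B4, B3–B5
Each bag holds 3 vertices, so the decomposition has width 2, which upper-bounds the treewidth. On the other hand G contains the 3-clique {a, c, d}. A clique must lie in a single bag of any decomposition, so no decomposition can have width below 2. The upper and lower bounds meet at 2, so that is the treewidth.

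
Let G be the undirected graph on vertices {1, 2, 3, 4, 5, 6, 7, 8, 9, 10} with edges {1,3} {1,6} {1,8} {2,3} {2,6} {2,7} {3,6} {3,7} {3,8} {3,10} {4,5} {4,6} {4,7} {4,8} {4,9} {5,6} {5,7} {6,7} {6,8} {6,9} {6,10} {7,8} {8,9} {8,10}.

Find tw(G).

A width-3 tree decomposition is:
Bags: B1 = {1, 3, 6, 8}  B2 = {3, 6, 8, 10}  B3 = {3, 6, 7, 8}  B4 = {4, 6, 7, 8}  B5 = {4, 5, 6, 7}  B6 = {4, 6, 8, 9}  B7 = {2, 3, 6, 7}
Tree: B1–B2, B1–B3, B3–B4, B4–B5, B4–B6, B3–B7
The largest bag has 4 vertices, giving width 3; this decomposition certifies tw(G) ≤ 3. For the lower bound, the 4 vertices {4, 6, 8, 9} are pairwise adjacent, and any tree decomposition puts a clique entirely inside one bag — forcing width ≥ 3. Combining the bounds, tw(G) = 3.

3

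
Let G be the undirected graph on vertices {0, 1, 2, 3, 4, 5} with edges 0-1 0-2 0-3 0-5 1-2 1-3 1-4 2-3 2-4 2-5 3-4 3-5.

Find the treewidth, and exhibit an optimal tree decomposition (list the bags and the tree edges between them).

Every bag has size at most 4, so the width is 4 − 1 = 3 and tw(G) ≤ 3. For the lower bound, the 4 vertices {0, 1, 2, 3} are pairwise adjacent, and any tree decomposition puts a clique entirely inside one bag — forcing width ≥ 3. Combining the bounds, tw(G) = 3.

Treewidth 3.
Bags: B1 = {0, 1, 2, 3}  B2 = {1, 2, 3, 4}  B3 = {0, 2, 3, 5}
Tree: B1–B2, B1–B3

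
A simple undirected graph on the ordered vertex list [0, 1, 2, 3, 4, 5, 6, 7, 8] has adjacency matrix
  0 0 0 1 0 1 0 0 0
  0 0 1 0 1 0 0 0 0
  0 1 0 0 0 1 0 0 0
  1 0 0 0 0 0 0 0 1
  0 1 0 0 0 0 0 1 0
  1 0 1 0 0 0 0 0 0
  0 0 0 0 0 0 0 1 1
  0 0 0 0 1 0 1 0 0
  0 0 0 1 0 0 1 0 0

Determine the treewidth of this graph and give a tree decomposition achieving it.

Each bag holds 3 vertices, so the decomposition has width 2, which upper-bounds the treewidth. Since 3–0–5–2–1–4–7–6–8–3 is a cycle in G, G is not acyclic. Forests are exactly the graphs of treewidth ≤ 1, so tw(G) ≥ 2. Therefore the treewidth is 2.

Treewidth 2.
Bags: B1 = {0, 3, 5}  B2 = {2, 3, 5}  B3 = {1, 2, 3}  B4 = {1, 3, 4}  B5 = {3, 4, 7}  B6 = {3, 6, 7}  B7 = {3, 6, 8}
Tree: B1–B2, B2–B3, B3–B4, B4–B5, B5–B6, B6–B7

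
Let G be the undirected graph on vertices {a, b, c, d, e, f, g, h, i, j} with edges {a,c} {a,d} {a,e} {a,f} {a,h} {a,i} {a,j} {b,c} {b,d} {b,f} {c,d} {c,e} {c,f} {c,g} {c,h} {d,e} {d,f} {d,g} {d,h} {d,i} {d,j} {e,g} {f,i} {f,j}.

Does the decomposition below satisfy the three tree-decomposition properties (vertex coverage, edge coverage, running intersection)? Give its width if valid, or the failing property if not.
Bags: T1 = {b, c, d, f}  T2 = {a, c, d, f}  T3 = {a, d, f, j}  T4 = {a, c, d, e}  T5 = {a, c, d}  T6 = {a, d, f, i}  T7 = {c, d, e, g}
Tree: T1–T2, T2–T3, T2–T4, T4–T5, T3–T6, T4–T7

No — vertex h appears in no bag.

A tree decomposition must satisfy three properties: every vertex lies in some bag; for every edge, both endpoints lie together in some bag; and for every vertex, the bags containing it form a connected subtree. Here vertex h appears in no bag, so the decomposition is invalid.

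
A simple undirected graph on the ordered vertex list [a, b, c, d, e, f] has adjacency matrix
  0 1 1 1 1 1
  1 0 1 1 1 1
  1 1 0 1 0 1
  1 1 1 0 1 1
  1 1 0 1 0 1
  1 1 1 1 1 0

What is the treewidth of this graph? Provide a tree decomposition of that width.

Treewidth 4.
One optimal decomposition is:
Bags: B1 = {a, b, c, d, f}  B2 = {a, b, d, e, f}
Tree: B1–B2

The largest bag has 5 vertices, giving width 4; this decomposition certifies tw(G) ≤ 4. For the lower bound, the 5 vertices {a, b, d, e, f} are pairwise adjacent, and any tree decomposition puts a clique entirely inside one bag — forcing width ≥ 4. Therefore the treewidth is 4.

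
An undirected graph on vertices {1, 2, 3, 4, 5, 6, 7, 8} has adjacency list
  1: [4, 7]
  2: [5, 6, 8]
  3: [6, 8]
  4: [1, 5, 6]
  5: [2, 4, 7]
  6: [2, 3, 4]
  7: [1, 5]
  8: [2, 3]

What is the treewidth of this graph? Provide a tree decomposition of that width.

Every bag has size at most 3, so the width is 3 − 1 = 2 and tw(G) ≤ 2. Since 8–3–6–2–8 is a cycle in G, G is not acyclic. Forests are exactly the graphs of treewidth ≤ 1, so tw(G) ≥ 2. Hence tw(G) = 2 exactly.

Treewidth 2.
One such decomposition:
Bags: B1 = {2, 3, 8}  B2 = {2, 3, 6}  B3 = {2, 5, 6}  B4 = {4, 5, 6}  B5 = {4, 5, 7}  B6 = {1, 4, 7}
Tree: B1–B2, B2–B3, B3–B4, B4–B5, B5–B6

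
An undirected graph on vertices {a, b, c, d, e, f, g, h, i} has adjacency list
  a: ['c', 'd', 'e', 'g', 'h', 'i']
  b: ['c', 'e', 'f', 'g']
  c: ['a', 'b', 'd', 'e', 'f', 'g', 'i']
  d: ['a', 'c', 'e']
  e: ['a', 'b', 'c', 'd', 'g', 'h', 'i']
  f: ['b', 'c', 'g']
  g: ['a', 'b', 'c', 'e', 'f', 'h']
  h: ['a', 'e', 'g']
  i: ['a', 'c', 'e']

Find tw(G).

3

A width-3 tree decomposition is:
Bags: B1 = {a, c, e, g}  B2 = {b, c, e, g}  B3 = {a, e, g, h}  B4 = {b, c, f, g}  B5 = {a, c, d, e}  B6 = {a, c, e, i}
Tree: B1–B2, B1–B3, B2–B4, B1–B5, B1–B6
Each bag holds 4 vertices, so the decomposition has width 3, which upper-bounds the treewidth. On the other hand G contains the 4-clique {a, e, g, h}. A clique must lie in a single bag of any decomposition, so no decomposition can have width below 3. Hence tw(G) = 3 exactly.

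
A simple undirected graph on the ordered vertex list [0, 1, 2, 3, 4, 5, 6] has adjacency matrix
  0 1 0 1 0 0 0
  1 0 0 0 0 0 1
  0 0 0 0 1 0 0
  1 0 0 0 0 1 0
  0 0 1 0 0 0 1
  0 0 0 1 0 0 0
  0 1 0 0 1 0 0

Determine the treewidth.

A width-1 tree decomposition is:
Bags: B1 = {3, 5}  B2 = {0, 3}  B3 = {0, 1}  B4 = {1, 6}  B5 = {4, 6}  B6 = {2, 4}
Tree: B1–B2, B2–B3, B3–B4, B4–B5, B5–B6
Each bag holds 2 vertices, so the decomposition has width 1, which upper-bounds the treewidth. Any graph with an edge has treewidth ≥ 1, and G has the edge 5–3. The upper and lower bounds meet at 1, so that is the treewidth.

1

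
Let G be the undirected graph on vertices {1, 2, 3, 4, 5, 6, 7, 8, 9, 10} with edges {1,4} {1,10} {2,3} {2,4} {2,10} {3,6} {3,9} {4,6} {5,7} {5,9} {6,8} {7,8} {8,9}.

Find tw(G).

A width-2 tree decomposition is:
Bags: B1 = {5, 7, 9}  B2 = {7, 8, 9}  B3 = {3, 8, 9}  B4 = {3, 6, 8}  B5 = {2, 3, 6}  B6 = {2, 4, 6}  B7 = {2, 4, 10}  B8 = {1, 4, 10}
Tree: B1–B2, B2–B3, B3–B4, B4–B5, B5–B6, B6–B7, B7–B8
Each bag holds 3 vertices, so the decomposition has width 2, which upper-bounds the treewidth. Since 5–7–8–9–5 is a cycle in G, G is not acyclic. Forests are exactly the graphs of treewidth ≤ 1, so tw(G) ≥ 2. Therefore the treewidth is 2.

2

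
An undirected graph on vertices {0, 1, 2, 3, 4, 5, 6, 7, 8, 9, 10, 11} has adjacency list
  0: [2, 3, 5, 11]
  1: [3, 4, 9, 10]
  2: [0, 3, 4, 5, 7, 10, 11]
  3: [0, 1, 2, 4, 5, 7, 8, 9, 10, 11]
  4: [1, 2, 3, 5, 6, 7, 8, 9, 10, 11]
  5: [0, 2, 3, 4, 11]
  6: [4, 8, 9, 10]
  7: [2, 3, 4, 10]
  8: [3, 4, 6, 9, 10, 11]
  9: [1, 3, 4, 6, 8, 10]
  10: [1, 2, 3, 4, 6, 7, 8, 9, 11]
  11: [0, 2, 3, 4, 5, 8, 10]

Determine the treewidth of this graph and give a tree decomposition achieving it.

The largest bag has 5 vertices, giving width 4; this decomposition certifies tw(G) ≤ 4. For the lower bound, the 5 vertices {0, 2, 3, 5, 11} are pairwise adjacent, and any tree decomposition puts a clique entirely inside one bag — forcing width ≥ 4. The upper and lower bounds meet at 4, so that is the treewidth.

Treewidth 4.
One such decomposition:
Bags: B1 = {1, 3, 4, 9, 10}  B2 = {3, 4, 8, 9, 10}  B3 = {3, 4, 8, 10, 11}  B4 = {2, 3, 4, 10, 11}  B5 = {4, 6, 8, 9, 10}  B6 = {2, 3, 4, 5, 11}  B7 = {0, 2, 3, 5, 11}  B8 = {2, 3, 4, 7, 10}
Tree: B1–B2, B2–B3, B3–B4, B2–B5, B4–B6, B6–B7, B4–B8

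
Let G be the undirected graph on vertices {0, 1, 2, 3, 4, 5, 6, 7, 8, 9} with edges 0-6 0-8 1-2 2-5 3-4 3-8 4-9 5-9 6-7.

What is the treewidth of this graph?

1

A width-1 tree decomposition is:
Bags: B1 = {1, 2}  B2 = {2, 5}  B3 = {5, 9}  B4 = {4, 9}  B5 = {3, 4}  B6 = {3, 8}  B7 = {0, 8}  B8 = {0, 6}  B9 = {6, 7}
Tree: B1–B2, B2–B3, B3–B4, B4–B5, B5–B6, B6–B7, B7–B8, B8–B9
The largest bag has 2 vertices, giving width 1; this decomposition certifies tw(G) ≤ 1. G has an edge, so its treewidth is at least 1. Combining the bounds, tw(G) = 1.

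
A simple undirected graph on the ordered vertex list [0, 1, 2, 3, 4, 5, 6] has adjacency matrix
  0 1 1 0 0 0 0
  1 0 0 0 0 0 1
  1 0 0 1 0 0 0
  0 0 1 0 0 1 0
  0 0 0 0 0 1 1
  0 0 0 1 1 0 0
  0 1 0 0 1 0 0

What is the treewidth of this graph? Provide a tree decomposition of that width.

Every bag has size at most 3, so the width is 3 − 1 = 2 and tw(G) ≤ 2. Since 4–5–3–2–0–1–6–4 is a cycle in G, G is not acyclic. Forests are exactly the graphs of treewidth ≤ 1, so tw(G) ≥ 2. Combining the bounds, tw(G) = 2.

Treewidth 2.
Bags: B1 = {3, 4, 5}  B2 = {2, 3, 4}  B3 = {0, 2, 4}  B4 = {0, 1, 4}  B5 = {1, 4, 6}
Tree: B1–B2, B2–B3, B3–B4, B4–B5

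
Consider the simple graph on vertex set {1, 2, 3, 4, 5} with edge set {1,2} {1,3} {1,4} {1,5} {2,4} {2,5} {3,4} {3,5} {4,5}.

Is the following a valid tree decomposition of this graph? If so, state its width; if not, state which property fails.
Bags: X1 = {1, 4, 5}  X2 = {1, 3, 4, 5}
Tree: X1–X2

No — vertex 2 appears in no bag.

A tree decomposition must satisfy three properties: every vertex lies in some bag; for every edge, both endpoints lie together in some bag; and for every vertex, the bags containing it form a connected subtree. Here vertex 2 appears in no bag, so the decomposition is invalid.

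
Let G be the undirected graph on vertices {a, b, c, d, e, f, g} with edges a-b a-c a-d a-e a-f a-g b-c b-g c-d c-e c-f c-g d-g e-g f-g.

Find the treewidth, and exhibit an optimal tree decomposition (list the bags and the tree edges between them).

The largest bag has 4 vertices, giving width 3; this decomposition certifies tw(G) ≤ 3. Conversely, {a, c, d, g} is a clique of size 4, and the vertices of any clique must share a bag in every tree decomposition; so some bag has ≥ 4 vertices and tw(G) ≥ 3. The upper and lower bounds meet at 3, so that is the treewidth.

Treewidth 3.
Bags: B1 = {a, c, d, g}  B2 = {a, c, f, g}  B3 = {a, b, c, g}  B4 = {a, c, e, g}
Tree: B1–B2, B2–B3, B2–B4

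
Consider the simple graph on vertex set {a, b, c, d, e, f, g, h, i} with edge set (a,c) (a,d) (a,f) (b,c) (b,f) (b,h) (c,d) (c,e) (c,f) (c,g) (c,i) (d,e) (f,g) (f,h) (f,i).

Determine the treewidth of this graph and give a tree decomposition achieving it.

The largest bag has 3 vertices, giving width 2; this decomposition certifies tw(G) ≤ 2. On the other hand G contains the 3-clique {b, f, h}. A clique must lie in a single bag of any decomposition, so no decomposition can have width below 2. Therefore the treewidth is 2.

Treewidth 2.
One such decomposition:
Bags: B1 = {c, f, g}  B2 = {a, c, f}  B3 = {a, c, d}  B4 = {c, f, i}  B5 = {c, d, e}  B6 = {b, c, f}  B7 = {b, f, h}
Tree: B1–B2, B2–B3, B1–B4, B3–B5, B1–B6, B6–B7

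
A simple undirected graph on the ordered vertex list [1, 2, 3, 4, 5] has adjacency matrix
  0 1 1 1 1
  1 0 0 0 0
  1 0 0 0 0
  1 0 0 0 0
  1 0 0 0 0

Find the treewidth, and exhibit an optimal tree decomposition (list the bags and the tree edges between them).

Treewidth 1.
One optimal decomposition is:
Bags: B1 = {1, 5}  B2 = {1, 3}  B3 = {1, 4}  B4 = {1, 2}
Tree: B1–B2, B2–B3, B3–B4

The largest bag has 2 vertices, giving width 1; this decomposition certifies tw(G) ≤ 1. Any graph with an edge has treewidth ≥ 1, and G has the edge 1–5. Therefore the treewidth is 1.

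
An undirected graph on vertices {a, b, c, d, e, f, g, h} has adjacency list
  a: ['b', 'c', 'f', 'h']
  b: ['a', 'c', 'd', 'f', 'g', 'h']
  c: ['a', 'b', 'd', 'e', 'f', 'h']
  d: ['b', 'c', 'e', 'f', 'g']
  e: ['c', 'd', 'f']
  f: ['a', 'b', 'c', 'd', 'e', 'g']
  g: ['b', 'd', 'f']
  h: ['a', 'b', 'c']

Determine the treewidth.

A width-3 tree decomposition is:
Bags: B1 = {a, b, c, f}  B2 = {a, b, c, h}  B3 = {b, c, d, f}  B4 = {c, d, e, f}  B5 = {b, d, f, g}
Tree: B1–B2, B1–B3, B3–B4, B3–B5
Each bag holds 4 vertices, so the decomposition has width 3, which upper-bounds the treewidth. On the other hand G contains the 4-clique {a, b, c, h}. A clique must lie in a single bag of any decomposition, so no decomposition can have width below 3. Hence tw(G) = 3 exactly.

3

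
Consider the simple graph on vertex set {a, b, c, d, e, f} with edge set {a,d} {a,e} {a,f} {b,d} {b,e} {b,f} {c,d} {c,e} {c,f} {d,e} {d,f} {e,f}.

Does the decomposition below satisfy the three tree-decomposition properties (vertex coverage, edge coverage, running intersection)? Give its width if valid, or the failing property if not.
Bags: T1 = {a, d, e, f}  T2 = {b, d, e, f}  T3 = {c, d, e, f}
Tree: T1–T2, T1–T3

Checking the three conditions: (i) the bags cover all of {a, b, c, d, e, f}; (ii) for each edge, some bag contains both endpoints; (iii) the bags containing any fixed vertex form a subtree. All hold, so the decomposition is valid with width 4 − 1 = 3.

Yes; width 3.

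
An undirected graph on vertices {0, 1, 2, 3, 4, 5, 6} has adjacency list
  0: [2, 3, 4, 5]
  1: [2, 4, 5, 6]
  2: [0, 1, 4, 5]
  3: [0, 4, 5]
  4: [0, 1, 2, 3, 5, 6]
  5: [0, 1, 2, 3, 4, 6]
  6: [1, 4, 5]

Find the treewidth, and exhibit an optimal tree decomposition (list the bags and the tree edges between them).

Treewidth 3.
Bags: B1 = {1, 2, 4, 5}  B2 = {0, 2, 4, 5}  B3 = {1, 4, 5, 6}  B4 = {0, 3, 4, 5}
Tree: B1–B2, B1–B3, B2–B4

Every bag has size at most 4, so the width is 4 − 1 = 3 and tw(G) ≤ 3. For the lower bound, the 4 vertices {0, 2, 4, 5} are pairwise adjacent, and any tree decomposition puts a clique entirely inside one bag — forcing width ≥ 3. Combining the bounds, tw(G) = 3.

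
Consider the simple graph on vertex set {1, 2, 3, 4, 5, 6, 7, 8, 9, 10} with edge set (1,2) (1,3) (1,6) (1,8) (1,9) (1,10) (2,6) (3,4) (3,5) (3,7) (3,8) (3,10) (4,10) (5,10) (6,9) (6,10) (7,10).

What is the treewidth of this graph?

2

A width-2 tree decomposition is:
Bags: B1 = {1, 6, 10}  B2 = {1, 2, 6}  B3 = {1, 3, 10}  B4 = {3, 4, 10}  B5 = {3, 5, 10}  B6 = {1, 3, 8}  B7 = {1, 6, 9}  B8 = {3, 7, 10}
Tree: B1–B2, B1–B3, B3–B4, B3–B5, B3–B6, B1–B7, B3–B8
Every bag has size at most 3, so the width is 3 − 1 = 2 and tw(G) ≤ 2. For the lower bound, the 3 vertices {1, 3, 8} are pairwise adjacent, and any tree decomposition puts a clique entirely inside one bag — forcing width ≥ 2. Hence tw(G) = 2 exactly.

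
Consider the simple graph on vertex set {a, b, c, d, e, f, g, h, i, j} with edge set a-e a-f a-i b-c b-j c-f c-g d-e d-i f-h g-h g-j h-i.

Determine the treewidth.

2

A width-2 tree decomposition is:
Bags: B1 = {b, g, j}  B2 = {b, c, g}  B3 = {c, g, h}  B4 = {c, f, h}  B5 = {f, h, i}  B6 = {a, f, i}  B7 = {a, d, i}  B8 = {a, d, e}
Tree: B1–B2, B2–B3, B3–B4, B4–B5, B5–B6, B6–B7, B7–B8
The largest bag has 3 vertices, giving width 2; this decomposition certifies tw(G) ≤ 2. The edges j–b–c–g–j form a cycle, so G is not a tree and its treewidth is at least 2. Therefore the treewidth is 2.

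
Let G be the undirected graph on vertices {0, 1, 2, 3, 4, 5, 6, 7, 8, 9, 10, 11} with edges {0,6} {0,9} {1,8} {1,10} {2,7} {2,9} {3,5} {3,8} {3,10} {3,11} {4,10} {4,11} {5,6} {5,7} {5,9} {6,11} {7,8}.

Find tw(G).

A width-3 tree decomposition is:
Bags: B1 = {0, 2, 7, 9}  B2 = {0, 5, 7, 9}  B3 = {0, 5, 6, 7}  B4 = {5, 6, 7, 8}  B5 = {3, 5, 6, 8}  B6 = {3, 6, 8, 11}  B7 = {1, 3, 8, 11}  B8 = {1, 3, 10, 11}  B9 = {1, 4, 10, 11}
Tree: B1–B2, B2–B3, B3–B4, B4–B5, B5–B6, B6–B7, B7–B8, B8–B9
Every bag has size at most 4, so the width is 4 − 1 = 3 and tw(G) ≤ 3. For the lower bound: the 4 vertex sets {0,2,9}, {7}, {5}, {3,6,8,11} are disjoint, each induces a connected subgraph, and every pair is joined by at least one edge of G. Contracting each set to a single vertex therefore yields K_{4} as a minor, and since treewidth is minor-monotone, tw(G) ≥ tw(K_{4}) = 3. Therefore the treewidth is 3.

3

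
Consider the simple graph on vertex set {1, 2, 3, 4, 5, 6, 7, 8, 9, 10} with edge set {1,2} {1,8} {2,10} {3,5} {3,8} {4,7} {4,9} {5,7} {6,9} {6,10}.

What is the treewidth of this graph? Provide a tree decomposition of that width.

Each bag holds 3 vertices, so the decomposition has width 2, which upper-bounds the treewidth. Since 5–3–8–1–2–10–6–9–4–7–5 is a cycle in G, G is not acyclic. Forests are exactly the graphs of treewidth ≤ 1, so tw(G) ≥ 2. Hence tw(G) = 2 exactly.

Treewidth 2.
Bags: B1 = {3, 5, 8}  B2 = {1, 5, 8}  B3 = {1, 2, 5}  B4 = {2, 5, 10}  B5 = {5, 6, 10}  B6 = {5, 6, 9}  B7 = {4, 5, 9}  B8 = {4, 5, 7}
Tree: B1–B2, B2–B3, B3–B4, B4–B5, B5–B6, B6–B7, B7–B8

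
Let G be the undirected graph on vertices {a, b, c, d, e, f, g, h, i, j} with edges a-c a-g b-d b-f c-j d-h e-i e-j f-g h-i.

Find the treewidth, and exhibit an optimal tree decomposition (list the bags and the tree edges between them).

Treewidth 2.
One such decomposition:
Bags: B1 = {e, i, j}  B2 = {c, i, j}  B3 = {a, c, i}  B4 = {a, g, i}  B5 = {f, g, i}  B6 = {b, f, i}  B7 = {b, d, i}  B8 = {d, h, i}
Tree: B1–B2, B2–B3, B3–B4, B4–B5, B5–B6, B6–B7, B7–B8

Every bag has size at most 3, so the width is 3 − 1 = 2 and tw(G) ≤ 2. Since i–e–j–c–a–g–f–b–d–h–i is a cycle in G, G is not acyclic. Forests are exactly the graphs of treewidth ≤ 1, so tw(G) ≥ 2. Hence tw(G) = 2 exactly.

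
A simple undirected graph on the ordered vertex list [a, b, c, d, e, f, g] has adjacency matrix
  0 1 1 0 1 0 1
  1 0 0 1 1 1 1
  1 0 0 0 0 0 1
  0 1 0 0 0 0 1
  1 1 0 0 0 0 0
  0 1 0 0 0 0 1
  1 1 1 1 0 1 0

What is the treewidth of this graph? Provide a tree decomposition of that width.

Every bag has size at most 3, so the width is 3 − 1 = 2 and tw(G) ≤ 2. For the lower bound, the 3 vertices {a, c, g} are pairwise adjacent, and any tree decomposition puts a clique entirely inside one bag — forcing width ≥ 2. The upper and lower bounds meet at 2, so that is the treewidth.

Treewidth 2.
One optimal decomposition is:
Bags: B1 = {b, d, g}  B2 = {a, b, g}  B3 = {a, b, e}  B4 = {a, c, g}  B5 = {b, f, g}
Tree: B1–B2, B2–B3, B2–B4, B1–B5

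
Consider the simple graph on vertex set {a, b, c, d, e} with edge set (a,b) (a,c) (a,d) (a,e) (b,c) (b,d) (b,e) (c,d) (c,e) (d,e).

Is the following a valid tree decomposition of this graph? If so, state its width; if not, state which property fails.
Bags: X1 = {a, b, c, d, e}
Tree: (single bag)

Yes; width 4.

Vertex coverage: the bags together contain {a, b, c, d, e}, the full vertex set. Edge coverage: each edge of G has both endpoints in at least one bag. Running intersection: for every vertex, the bags containing it form a connected subtree. All three properties hold, so this is a valid tree decomposition of width max|bag| − 1 = 4, and hence tw(G) ≤ 4.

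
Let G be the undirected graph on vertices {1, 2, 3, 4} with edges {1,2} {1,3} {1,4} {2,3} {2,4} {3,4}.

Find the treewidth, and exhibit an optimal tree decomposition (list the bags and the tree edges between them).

Treewidth 3.
Bags: B1 = {1, 2, 3, 4}
Tree: (single bag)

A single bag containing all 4 vertices is trivially a valid decomposition of width 3. Conversely, {1, 2, 3, 4} is a clique of size 4, and the vertices of any clique must share a bag in every tree decomposition; so some bag has ≥ 4 vertices and tw(G) ≥ 3. Therefore the treewidth is 3.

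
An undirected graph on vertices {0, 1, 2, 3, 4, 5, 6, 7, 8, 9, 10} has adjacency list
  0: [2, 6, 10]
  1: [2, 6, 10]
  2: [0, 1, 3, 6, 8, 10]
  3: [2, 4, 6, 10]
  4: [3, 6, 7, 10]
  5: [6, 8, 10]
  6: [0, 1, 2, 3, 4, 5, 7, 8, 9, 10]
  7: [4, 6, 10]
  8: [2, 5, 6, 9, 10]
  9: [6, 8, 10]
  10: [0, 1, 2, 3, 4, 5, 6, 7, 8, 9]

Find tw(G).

A width-3 tree decomposition is:
Bags: B1 = {2, 6, 8, 10}  B2 = {2, 3, 6, 10}  B3 = {5, 6, 8, 10}  B4 = {6, 8, 9, 10}  B5 = {1, 2, 6, 10}  B6 = {0, 2, 6, 10}  B7 = {3, 4, 6, 10}  B8 = {4, 6, 7, 10}
Tree: B1–B2, B1–B3, B3–B4, B2–B5, B1–B6, B2–B7, B7–B8
Every bag has size at most 4, so the width is 4 − 1 = 3 and tw(G) ≤ 3. For the lower bound, the 4 vertices {0, 2, 6, 10} are pairwise adjacent, and any tree decomposition puts a clique entirely inside one bag — forcing width ≥ 3. Hence tw(G) = 3 exactly.

3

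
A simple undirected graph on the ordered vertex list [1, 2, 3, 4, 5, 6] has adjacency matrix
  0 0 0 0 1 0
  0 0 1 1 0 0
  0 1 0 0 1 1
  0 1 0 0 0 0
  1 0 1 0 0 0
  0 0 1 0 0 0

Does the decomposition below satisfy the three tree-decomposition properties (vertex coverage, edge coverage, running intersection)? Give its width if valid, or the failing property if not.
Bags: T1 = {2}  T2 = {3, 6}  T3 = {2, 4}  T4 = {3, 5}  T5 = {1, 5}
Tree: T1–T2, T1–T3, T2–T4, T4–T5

No — edge (3,2) lies in no bag.

A tree decomposition must satisfy three properties: every vertex lies in some bag; for every edge, both endpoints lie together in some bag; and for every vertex, the bags containing it form a connected subtree. Here edge (3,2) lies in no bag, so the decomposition is invalid.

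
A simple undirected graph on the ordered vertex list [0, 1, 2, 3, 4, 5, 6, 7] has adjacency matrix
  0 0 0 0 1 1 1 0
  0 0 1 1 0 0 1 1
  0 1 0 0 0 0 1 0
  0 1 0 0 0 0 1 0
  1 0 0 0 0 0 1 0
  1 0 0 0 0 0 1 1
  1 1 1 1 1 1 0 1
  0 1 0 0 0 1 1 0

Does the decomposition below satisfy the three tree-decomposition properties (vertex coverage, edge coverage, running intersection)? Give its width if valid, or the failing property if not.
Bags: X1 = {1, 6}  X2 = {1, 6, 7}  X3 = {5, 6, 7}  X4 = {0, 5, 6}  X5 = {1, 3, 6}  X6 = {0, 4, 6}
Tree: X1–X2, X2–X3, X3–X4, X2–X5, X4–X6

No — vertex 2 appears in no bag.

A tree decomposition must satisfy three properties: every vertex lies in some bag; for every edge, both endpoints lie together in some bag; and for every vertex, the bags containing it form a connected subtree. Here vertex 2 appears in no bag, so the decomposition is invalid.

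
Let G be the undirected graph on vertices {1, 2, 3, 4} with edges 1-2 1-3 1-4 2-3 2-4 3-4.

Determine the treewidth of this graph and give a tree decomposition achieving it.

Treewidth 3.
One such decomposition:
Bags: B1 = {1, 2, 3, 4}
Tree: (single bag)

With just one bag of size 4, the width is 4 − 1 = 3, so tw(G) ≤ 3. Conversely, {1, 2, 3, 4} is a clique of size 4, and the vertices of any clique must share a bag in every tree decomposition; so some bag has ≥ 4 vertices and tw(G) ≥ 3. Combining the bounds, tw(G) = 3.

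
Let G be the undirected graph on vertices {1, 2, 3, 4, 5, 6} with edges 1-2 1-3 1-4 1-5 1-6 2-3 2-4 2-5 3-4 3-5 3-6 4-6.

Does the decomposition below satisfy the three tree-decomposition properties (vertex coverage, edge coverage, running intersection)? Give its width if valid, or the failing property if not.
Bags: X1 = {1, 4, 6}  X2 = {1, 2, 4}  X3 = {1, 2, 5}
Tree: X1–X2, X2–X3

A tree decomposition must satisfy three properties: every vertex lies in some bag; for every edge, both endpoints lie together in some bag; and for every vertex, the bags containing it form a connected subtree. Here vertex 3 appears in no bag, so the decomposition is invalid.

No — vertex 3 appears in no bag.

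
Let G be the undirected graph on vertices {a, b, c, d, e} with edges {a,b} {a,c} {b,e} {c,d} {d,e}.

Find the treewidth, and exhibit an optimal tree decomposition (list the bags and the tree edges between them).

Treewidth 2.
One optimal decomposition is:
Bags: B1 = {a, b, c}  B2 = {b, c, d}  B3 = {b, d, e}
Tree: B1–B2, B2–B3

Every bag has size at most 3, so the width is 3 − 1 = 2 and tw(G) ≤ 2. For the lower bound, G contains the cycle b–a–c–d–e–b, so G is not a forest; only forests have treewidth ≤ 1, hence tw(G) ≥ 2. The upper and lower bounds meet at 2, so that is the treewidth.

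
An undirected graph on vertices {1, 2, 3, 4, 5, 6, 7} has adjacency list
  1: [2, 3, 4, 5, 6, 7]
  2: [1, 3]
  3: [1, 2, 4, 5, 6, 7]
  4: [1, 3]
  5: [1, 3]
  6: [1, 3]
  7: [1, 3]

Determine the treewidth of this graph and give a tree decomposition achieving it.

The largest bag has 3 vertices, giving width 2; this decomposition certifies tw(G) ≤ 2. For the lower bound, the 3 vertices {1, 2, 3} are pairwise adjacent, and any tree decomposition puts a clique entirely inside one bag — forcing width ≥ 2. Combining the bounds, tw(G) = 2.

Treewidth 2.
Bags: B1 = {1, 3, 6}  B2 = {1, 3, 5}  B3 = {1, 3, 4}  B4 = {1, 2, 3}  B5 = {1, 3, 7}
Tree: B1–B2, B1–B3, B2–B4, B3–B5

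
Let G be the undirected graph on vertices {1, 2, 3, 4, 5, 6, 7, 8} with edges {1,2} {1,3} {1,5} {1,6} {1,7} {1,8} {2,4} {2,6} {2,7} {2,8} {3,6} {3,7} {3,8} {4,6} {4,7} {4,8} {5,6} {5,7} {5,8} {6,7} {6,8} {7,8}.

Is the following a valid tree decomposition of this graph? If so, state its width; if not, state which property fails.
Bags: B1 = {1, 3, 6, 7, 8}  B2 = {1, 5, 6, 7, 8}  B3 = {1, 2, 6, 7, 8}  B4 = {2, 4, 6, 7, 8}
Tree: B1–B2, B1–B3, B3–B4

Checking the three conditions: (i) the bags cover all of {1, 2, 3, 4, 5, 6, 7, 8}; (ii) for each edge, some bag contains both endpoints; (iii) the bags containing any fixed vertex form a subtree. All hold, so the decomposition is valid with width 5 − 1 = 4.

Yes; width 4.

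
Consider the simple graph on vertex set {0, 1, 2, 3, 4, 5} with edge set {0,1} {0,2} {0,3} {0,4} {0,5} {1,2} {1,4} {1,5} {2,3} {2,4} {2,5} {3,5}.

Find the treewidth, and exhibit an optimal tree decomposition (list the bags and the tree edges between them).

Treewidth 3.
Bags: B1 = {0, 1, 2, 4}  B2 = {0, 1, 2, 5}  B3 = {0, 2, 3, 5}
Tree: B1–B2, B2–B3

Every bag has size at most 4, so the width is 4 − 1 = 3 and tw(G) ≤ 3. Conversely, {0, 1, 2, 4} is a clique of size 4, and the vertices of any clique must share a bag in every tree decomposition; so some bag has ≥ 4 vertices and tw(G) ≥ 3. Combining the bounds, tw(G) = 3.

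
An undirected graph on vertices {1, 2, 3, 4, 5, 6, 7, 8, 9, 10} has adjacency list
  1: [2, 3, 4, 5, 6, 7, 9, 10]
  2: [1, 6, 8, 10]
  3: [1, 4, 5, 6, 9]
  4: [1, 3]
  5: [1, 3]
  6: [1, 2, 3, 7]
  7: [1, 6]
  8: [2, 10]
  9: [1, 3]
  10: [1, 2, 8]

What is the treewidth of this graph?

2

A width-2 tree decomposition is:
Bags: B1 = {1, 3, 6}  B2 = {1, 3, 4}  B3 = {1, 3, 9}  B4 = {1, 6, 7}  B5 = {1, 2, 6}  B6 = {1, 2, 10}  B7 = {1, 3, 5}  B8 = {2, 8, 10}
Tree: B1–B2, B2–B3, B1–B4, B1–B5, B5–B6, B1–B7, B6–B8
Each bag holds 3 vertices, so the decomposition has width 2, which upper-bounds the treewidth. On the other hand G contains the 3-clique {2, 8, 10}. A clique must lie in a single bag of any decomposition, so no decomposition can have width below 2. Combining the bounds, tw(G) = 2.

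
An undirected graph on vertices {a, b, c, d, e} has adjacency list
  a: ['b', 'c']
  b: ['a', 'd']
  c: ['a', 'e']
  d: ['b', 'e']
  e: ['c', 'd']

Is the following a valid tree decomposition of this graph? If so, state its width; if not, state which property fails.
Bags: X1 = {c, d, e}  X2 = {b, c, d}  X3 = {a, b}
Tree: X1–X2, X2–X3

A tree decomposition must satisfy three properties: every vertex lies in some bag; for every edge, both endpoints lie together in some bag; and for every vertex, the bags containing it form a connected subtree. Here edge (c,a) lies in no bag, so the decomposition is invalid.

No — edge (c,a) lies in no bag.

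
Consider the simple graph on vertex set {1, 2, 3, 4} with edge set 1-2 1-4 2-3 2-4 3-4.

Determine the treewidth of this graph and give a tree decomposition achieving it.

Treewidth 2.
One optimal decomposition is:
Bags: B1 = {1, 2, 4}  B2 = {2, 3, 4}
Tree: B1–B2

Each bag holds 3 vertices, so the decomposition has width 2, which upper-bounds the treewidth. For the lower bound, the 3 vertices {1, 2, 4} are pairwise adjacent, and any tree decomposition puts a clique entirely inside one bag — forcing width ≥ 2. Therefore the treewidth is 2.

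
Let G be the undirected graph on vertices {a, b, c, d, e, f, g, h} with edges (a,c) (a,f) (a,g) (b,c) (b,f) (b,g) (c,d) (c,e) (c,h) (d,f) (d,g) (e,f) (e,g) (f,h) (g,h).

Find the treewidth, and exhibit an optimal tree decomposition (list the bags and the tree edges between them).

Treewidth 3.
One optimal decomposition is:
Bags: B1 = {c, d, f, g}  B2 = {c, f, g, h}  B3 = {a, c, f, g}  B4 = {c, e, f, g}  B5 = {b, c, f, g}
Tree: B1–B2, B2–B3, B3–B4, B4–B5

The largest bag has 4 vertices, giving width 3; this decomposition certifies tw(G) ≤ 3. For the lower bound: the 4 vertex sets {d,f}, {c,h}, {g}, {a} are disjoint, each induces a connected subgraph, and every pair is joined by at least one edge of G. Contracting each set to a single vertex therefore yields K_{4} as a minor, and since treewidth is minor-monotone, tw(G) ≥ tw(K_{4}) = 3. Combining the bounds, tw(G) = 3.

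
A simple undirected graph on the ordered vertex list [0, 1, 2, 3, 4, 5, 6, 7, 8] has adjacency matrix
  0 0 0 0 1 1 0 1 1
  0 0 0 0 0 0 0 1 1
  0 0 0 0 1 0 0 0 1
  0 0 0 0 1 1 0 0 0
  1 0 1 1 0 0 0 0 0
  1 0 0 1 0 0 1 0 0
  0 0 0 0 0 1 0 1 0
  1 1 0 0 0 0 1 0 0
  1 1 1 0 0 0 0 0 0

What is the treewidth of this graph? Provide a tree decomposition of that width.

Treewidth 3.
Bags: B1 = {3, 4, 5, 6}  B2 = {0, 4, 5, 6}  B3 = {0, 4, 6, 7}  B4 = {0, 2, 4, 7}  B5 = {0, 2, 7, 8}  B6 = {1, 2, 7, 8}
Tree: B1–B2, B2–B3, B3–B4, B4–B5, B5–B6

Each bag holds 4 vertices, so the decomposition has width 3, which upper-bounds the treewidth. For the lower bound: the 4 vertex sets {3,5,6}, {4}, {0}, {1,2,7,8} are disjoint, each induces a connected subgraph, and every pair is joined by at least one edge of G. Contracting each set to a single vertex therefore yields K_{4} as a minor, and since treewidth is minor-monotone, tw(G) ≥ tw(K_{4}) = 3. Combining the bounds, tw(G) = 3.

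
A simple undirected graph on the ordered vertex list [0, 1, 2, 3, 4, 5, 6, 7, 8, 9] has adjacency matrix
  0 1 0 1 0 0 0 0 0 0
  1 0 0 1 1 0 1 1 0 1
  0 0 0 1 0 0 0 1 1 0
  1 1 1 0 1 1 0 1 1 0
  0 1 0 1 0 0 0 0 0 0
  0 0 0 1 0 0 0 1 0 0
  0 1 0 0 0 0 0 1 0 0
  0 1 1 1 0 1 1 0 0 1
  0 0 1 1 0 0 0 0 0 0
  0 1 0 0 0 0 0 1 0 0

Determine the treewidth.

2

A width-2 tree decomposition is:
Bags: B1 = {3, 5, 7}  B2 = {1, 3, 7}  B3 = {2, 3, 7}  B4 = {2, 3, 8}  B5 = {0, 1, 3}  B6 = {1, 3, 4}  B7 = {1, 6, 7}  B8 = {1, 7, 9}
Tree: B1–B2, B2–B3, B3–B4, B2–B5, B2–B6, B2–B7, B2–B8
Every bag has size at most 3, so the width is 3 − 1 = 2 and tw(G) ≤ 2. For the lower bound, the 3 vertices {1, 7, 9} are pairwise adjacent, and any tree decomposition puts a clique entirely inside one bag — forcing width ≥ 2. The upper and lower bounds meet at 2, so that is the treewidth.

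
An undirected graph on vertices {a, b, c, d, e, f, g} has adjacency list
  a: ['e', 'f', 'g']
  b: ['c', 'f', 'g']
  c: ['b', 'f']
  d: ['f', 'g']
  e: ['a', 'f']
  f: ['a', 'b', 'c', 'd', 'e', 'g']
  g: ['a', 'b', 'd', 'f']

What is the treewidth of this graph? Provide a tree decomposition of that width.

Treewidth 2.
Bags: B1 = {d, f, g}  B2 = {b, f, g}  B3 = {a, f, g}  B4 = {b, c, f}  B5 = {a, e, f}
Tree: B1–B2, B1–B3, B2–B4, B3–B5

Every bag has size at most 3, so the width is 3 − 1 = 2 and tw(G) ≤ 2. For the lower bound, the 3 vertices {d, f, g} are pairwise adjacent, and any tree decomposition puts a clique entirely inside one bag — forcing width ≥ 2. Combining the bounds, tw(G) = 2.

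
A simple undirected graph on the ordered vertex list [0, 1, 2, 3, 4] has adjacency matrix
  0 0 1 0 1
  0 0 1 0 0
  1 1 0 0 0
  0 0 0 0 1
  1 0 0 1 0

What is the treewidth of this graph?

1

A width-1 tree decomposition is:
Bags: B1 = {3, 4}  B2 = {0, 4}  B3 = {0, 2}  B4 = {1, 2}
Tree: B1–B2, B2–B3, B3–B4
Every bag has size at most 2, so the width is 2 − 1 = 1 and tw(G) ≤ 1. Any graph with an edge has treewidth ≥ 1, and G has the edge 3–4. Therefore the treewidth is 1.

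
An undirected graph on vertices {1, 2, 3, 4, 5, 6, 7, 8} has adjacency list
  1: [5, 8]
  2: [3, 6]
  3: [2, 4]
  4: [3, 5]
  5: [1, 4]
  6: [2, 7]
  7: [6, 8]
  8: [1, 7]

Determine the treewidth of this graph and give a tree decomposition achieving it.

Treewidth 2.
One such decomposition:
Bags: B1 = {1, 4, 5}  B2 = {1, 3, 4}  B3 = {1, 2, 3}  B4 = {1, 2, 6}  B5 = {1, 6, 7}  B6 = {1, 7, 8}
Tree: B1–B2, B2–B3, B3–B4, B4–B5, B5–B6

The largest bag has 3 vertices, giving width 2; this decomposition certifies tw(G) ≤ 2. Since 1–5–4–3–2–6–7–8–1 is a cycle in G, G is not acyclic. Forests are exactly the graphs of treewidth ≤ 1, so tw(G) ≥ 2. Therefore the treewidth is 2.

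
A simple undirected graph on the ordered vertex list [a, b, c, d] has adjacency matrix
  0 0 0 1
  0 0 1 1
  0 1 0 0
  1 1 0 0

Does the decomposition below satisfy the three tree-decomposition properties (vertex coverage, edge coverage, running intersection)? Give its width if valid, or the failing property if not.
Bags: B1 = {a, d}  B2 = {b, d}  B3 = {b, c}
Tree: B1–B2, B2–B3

Checking the three conditions: (i) the bags cover all of {a, b, c, d}; (ii) for each edge, some bag contains both endpoints; (iii) the bags containing any fixed vertex form a subtree. All hold, so the decomposition is valid with width 2 − 1 = 1.

Yes; width 1.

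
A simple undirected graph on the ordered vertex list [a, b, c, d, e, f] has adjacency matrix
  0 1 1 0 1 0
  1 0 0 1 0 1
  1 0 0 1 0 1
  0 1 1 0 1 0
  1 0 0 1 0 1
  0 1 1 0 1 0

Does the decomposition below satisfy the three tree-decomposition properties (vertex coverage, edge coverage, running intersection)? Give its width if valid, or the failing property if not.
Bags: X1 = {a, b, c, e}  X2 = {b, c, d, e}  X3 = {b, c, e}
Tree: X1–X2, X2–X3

No — vertex f appears in no bag.

A tree decomposition must satisfy three properties: every vertex lies in some bag; for every edge, both endpoints lie together in some bag; and for every vertex, the bags containing it form a connected subtree. Here vertex f appears in no bag, so the decomposition is invalid.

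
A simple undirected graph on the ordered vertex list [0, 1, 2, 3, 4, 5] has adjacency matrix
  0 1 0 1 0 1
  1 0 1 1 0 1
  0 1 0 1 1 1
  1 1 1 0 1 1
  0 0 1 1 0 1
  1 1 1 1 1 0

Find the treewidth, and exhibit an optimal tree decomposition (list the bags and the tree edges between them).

Each bag holds 4 vertices, so the decomposition has width 3, which upper-bounds the treewidth. On the other hand G contains the 4-clique {0, 1, 3, 5}. A clique must lie in a single bag of any decomposition, so no decomposition can have width below 3. Hence tw(G) = 3 exactly.

Treewidth 3.
One such decomposition:
Bags: B1 = {1, 2, 3, 5}  B2 = {0, 1, 3, 5}  B3 = {2, 3, 4, 5}
Tree: B1–B2, B1–B3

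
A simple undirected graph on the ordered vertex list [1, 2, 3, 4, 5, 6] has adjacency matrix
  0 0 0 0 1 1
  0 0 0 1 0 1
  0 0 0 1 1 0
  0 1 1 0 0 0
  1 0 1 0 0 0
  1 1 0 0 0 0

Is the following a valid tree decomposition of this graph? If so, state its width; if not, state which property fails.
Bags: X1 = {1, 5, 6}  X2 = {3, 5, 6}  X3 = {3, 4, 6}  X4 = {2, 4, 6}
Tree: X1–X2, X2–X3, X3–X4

Checking the three conditions: (i) the bags cover all of {1, 2, 3, 4, 5, 6}; (ii) for each edge, some bag contains both endpoints; (iii) the bags containing any fixed vertex form a subtree. All hold, so the decomposition is valid with width 3 − 1 = 2.

Yes; width 2.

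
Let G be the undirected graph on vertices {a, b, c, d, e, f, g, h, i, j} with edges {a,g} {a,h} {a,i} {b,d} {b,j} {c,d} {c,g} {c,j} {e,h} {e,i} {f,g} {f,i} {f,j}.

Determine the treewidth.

2

A width-2 tree decomposition is:
Bags: B1 = {e, h, i}  B2 = {a, h, i}  B3 = {a, f, i}  B4 = {a, f, g}  B5 = {f, g, j}  B6 = {c, g, j}  B7 = {b, c, j}  B8 = {b, c, d}
Tree: B1–B2, B2–B3, B3–B4, B4–B5, B5–B6, B6–B7, B7–B8
Every bag has size at most 3, so the width is 3 − 1 = 2 and tw(G) ≤ 2. The edges e–h–a–i–e form a cycle, so G is not a tree and its treewidth is at least 2. The upper and lower bounds meet at 2, so that is the treewidth.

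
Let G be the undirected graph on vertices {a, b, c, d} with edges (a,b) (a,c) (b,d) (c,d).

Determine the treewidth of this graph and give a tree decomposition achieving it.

The largest bag has 3 vertices, giving width 2; this decomposition certifies tw(G) ≤ 2. For the lower bound, G contains the cycle a–c–d–b–a, so G is not a forest; only forests have treewidth ≤ 1, hence tw(G) ≥ 2. Combining the bounds, tw(G) = 2.

Treewidth 2.
Bags: B1 = {a, c, d}  B2 = {a, b, d}
Tree: B1–B2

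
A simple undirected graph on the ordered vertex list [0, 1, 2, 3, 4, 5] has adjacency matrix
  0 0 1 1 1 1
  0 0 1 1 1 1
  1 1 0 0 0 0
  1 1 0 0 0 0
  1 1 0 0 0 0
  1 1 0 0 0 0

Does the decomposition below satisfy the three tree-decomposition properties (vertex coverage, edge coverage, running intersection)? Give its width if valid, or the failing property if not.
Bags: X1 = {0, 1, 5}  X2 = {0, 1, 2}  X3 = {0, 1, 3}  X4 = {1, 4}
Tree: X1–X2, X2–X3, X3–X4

No — edge (0,4) lies in no bag.

A tree decomposition must satisfy three properties: every vertex lies in some bag; for every edge, both endpoints lie together in some bag; and for every vertex, the bags containing it form a connected subtree. Here edge (0,4) lies in no bag, so the decomposition is invalid.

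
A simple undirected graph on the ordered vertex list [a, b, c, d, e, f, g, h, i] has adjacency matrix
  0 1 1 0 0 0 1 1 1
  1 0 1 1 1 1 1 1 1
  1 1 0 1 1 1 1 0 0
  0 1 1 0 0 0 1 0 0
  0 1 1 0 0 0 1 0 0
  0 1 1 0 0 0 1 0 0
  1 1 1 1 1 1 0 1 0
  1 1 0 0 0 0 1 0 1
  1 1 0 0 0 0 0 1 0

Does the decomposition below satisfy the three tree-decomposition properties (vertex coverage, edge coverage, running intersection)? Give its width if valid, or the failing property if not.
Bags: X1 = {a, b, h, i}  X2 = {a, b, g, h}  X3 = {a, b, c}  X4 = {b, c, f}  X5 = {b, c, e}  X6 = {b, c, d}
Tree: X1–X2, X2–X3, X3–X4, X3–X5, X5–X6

A tree decomposition must satisfy three properties: every vertex lies in some bag; for every edge, both endpoints lie together in some bag; and for every vertex, the bags containing it form a connected subtree. Here edge (g,c) lies in no bag, so the decomposition is invalid.

No — edge (g,c) lies in no bag.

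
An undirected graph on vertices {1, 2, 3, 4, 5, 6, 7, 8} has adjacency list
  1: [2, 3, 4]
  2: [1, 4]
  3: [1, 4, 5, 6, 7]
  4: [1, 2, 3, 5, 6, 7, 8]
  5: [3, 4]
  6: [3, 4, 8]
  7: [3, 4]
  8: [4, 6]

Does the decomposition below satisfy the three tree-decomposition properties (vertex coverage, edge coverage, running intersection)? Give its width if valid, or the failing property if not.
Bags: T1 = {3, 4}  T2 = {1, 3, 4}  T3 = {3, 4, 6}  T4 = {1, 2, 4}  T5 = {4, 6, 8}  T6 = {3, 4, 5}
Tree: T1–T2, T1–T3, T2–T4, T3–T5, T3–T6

No — vertex 7 appears in no bag.

A tree decomposition must satisfy three properties: every vertex lies in some bag; for every edge, both endpoints lie together in some bag; and for every vertex, the bags containing it form a connected subtree. Here vertex 7 appears in no bag, so the decomposition is invalid.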